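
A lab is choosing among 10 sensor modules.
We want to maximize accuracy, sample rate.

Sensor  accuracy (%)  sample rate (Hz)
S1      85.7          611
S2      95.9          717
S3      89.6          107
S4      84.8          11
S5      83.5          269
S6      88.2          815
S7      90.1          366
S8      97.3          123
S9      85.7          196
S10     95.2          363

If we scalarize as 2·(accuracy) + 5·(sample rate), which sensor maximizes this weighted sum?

S6

S1: 2·85.7 + 5·611 = 3226.4
S2: 2·95.9 + 5·717 = 3776.8
S3: 2·89.6 + 5·107 = 714.2
S4: 2·84.8 + 5·11 = 224.6
S5: 2·83.5 + 5·269 = 1512.0
S6: 2·88.2 + 5·815 = 4251.4
S7: 2·90.1 + 5·366 = 2010.2
S8: 2·97.3 + 5·123 = 809.6
S9: 2·85.7 + 5·196 = 1151.4
S10: 2·95.2 + 5·363 = 2005.4
Highest: S6 at 4251.4.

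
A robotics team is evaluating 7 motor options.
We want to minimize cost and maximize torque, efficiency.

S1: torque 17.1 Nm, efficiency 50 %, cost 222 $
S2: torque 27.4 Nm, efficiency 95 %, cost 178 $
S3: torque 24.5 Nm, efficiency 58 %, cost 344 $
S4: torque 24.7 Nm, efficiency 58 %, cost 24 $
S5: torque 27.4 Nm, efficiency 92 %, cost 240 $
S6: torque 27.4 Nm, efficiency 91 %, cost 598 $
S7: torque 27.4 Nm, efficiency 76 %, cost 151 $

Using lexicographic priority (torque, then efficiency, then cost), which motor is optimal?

First maximize torque: best is 27.4, kept {S2, S5, S6, S7}.
Then maximize efficiency: best is 95, kept {S2}.

S2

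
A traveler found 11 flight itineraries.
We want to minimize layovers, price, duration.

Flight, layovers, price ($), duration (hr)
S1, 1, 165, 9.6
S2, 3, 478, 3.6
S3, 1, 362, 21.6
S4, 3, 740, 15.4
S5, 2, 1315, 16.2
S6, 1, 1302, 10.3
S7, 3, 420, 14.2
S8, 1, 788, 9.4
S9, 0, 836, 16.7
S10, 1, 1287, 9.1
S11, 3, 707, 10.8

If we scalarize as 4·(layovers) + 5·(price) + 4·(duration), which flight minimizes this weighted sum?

S1

S1: 4·1 + 5·165 + 4·9.6 = 867.4
S2: 4·3 + 5·478 + 4·3.6 = 2416.4
S3: 4·1 + 5·362 + 4·21.6 = 1900.4
S4: 4·3 + 5·740 + 4·15.4 = 3773.6
S5: 4·2 + 5·1315 + 4·16.2 = 6647.8
S6: 4·1 + 5·1302 + 4·10.3 = 6555.2
S7: 4·3 + 5·420 + 4·14.2 = 2168.8
S8: 4·1 + 5·788 + 4·9.4 = 3981.6
S9: 4·0 + 5·836 + 4·16.7 = 4246.8
S10: 4·1 + 5·1287 + 4·9.1 = 6475.4
S11: 4·3 + 5·707 + 4·10.8 = 3590.2
Lowest: S1 at 867.4.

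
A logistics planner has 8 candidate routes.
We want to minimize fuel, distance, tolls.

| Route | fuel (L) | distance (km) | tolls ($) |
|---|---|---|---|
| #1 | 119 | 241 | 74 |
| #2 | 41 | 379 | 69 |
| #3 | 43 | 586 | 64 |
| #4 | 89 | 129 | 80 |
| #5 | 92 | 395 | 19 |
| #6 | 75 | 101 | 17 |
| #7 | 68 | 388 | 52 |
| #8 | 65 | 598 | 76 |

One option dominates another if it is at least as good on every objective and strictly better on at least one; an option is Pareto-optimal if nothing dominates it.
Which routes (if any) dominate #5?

#6

#6: fuel 75≤92, distance 101≤395, tolls 17≤19 — dominates #5.
Others (#1, #2, #3, #4, #7, #8) are each worse than #5 on at least one objective.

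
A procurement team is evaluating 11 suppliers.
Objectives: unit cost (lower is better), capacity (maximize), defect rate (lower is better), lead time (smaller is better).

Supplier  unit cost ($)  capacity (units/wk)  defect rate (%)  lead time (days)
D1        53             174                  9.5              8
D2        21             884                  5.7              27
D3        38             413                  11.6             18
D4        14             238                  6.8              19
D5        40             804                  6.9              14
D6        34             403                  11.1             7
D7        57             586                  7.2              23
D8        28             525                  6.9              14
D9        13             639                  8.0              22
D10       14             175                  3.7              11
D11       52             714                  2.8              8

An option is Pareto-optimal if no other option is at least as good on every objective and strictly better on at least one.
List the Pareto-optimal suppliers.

D1: dominated by D11 (unit cost 52≤53, capacity 714≥174, defect rate 2.8≤9.5, lead time 8≤8).
D2: not dominated (best capacity).
D3: dominated by D8 (unit cost 28≤38, capacity 525≥413, defect rate 6.9≤11.6, lead time 14≤18).
D4: not dominated.
D5: not dominated.
D6: not dominated (best lead time).
D7: dominated by D5 (unit cost 40≤57, capacity 804≥586, defect rate 6.9≤7.2, lead time 14≤23).
D8: not dominated.
D9: not dominated (best unit cost).
D10: not dominated.
D11: not dominated (best defect rate).

D2, D4, D5, D6, D8, D9, D10, D11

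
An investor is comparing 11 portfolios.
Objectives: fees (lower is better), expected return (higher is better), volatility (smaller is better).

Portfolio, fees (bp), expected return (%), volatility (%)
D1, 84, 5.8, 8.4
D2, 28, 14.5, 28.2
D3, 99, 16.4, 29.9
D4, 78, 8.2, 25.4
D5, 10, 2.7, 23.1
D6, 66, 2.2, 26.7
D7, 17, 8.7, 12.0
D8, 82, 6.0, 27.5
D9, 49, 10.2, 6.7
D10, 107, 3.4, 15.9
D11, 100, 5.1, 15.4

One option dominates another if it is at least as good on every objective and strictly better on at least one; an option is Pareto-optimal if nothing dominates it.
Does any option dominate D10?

Yes

D1 vs D10: fees 84≤107, expected return 5.8≥3.4, volatility 8.4≤15.9 — D1 is at least as good on every objective and strictly better on at least one, so D1 dominates D10.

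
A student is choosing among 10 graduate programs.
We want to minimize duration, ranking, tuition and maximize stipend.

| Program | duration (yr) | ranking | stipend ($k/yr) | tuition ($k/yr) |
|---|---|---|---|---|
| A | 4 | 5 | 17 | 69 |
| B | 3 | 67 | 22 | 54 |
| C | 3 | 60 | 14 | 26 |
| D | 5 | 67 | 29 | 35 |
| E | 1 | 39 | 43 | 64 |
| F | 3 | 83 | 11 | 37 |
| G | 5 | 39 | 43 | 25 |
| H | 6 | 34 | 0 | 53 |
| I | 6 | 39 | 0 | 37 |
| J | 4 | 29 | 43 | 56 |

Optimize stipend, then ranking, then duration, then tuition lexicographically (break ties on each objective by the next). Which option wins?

J

First maximize stipend: best is 43, kept {E, G, J}.
Then minimize ranking: best is 29, kept {J}.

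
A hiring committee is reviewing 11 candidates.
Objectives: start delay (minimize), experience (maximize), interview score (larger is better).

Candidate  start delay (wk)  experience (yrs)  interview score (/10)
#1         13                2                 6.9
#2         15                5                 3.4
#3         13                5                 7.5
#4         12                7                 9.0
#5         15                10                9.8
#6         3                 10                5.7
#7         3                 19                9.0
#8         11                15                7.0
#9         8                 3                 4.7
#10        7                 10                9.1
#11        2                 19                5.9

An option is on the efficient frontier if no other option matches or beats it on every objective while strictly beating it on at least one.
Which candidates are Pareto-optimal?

#5, #7, #10, #11

#1: dominated by #3 (start delay 13≤13, experience 5≥2, interview score 7.5≥6.9).
#2: dominated by #3 (start delay 13≤15, experience 5≥5, interview score 7.5≥3.4).
#3: dominated by #4 (start delay 12≤13, experience 7≥5, interview score 9.0≥7.5).
#4: dominated by #7 (start delay 3≤12, experience 19≥7, interview score 9.0≥9.0).
#5: not dominated (best interview score).
#6: dominated by #7 (start delay 3≤3, experience 19≥10, interview score 9.0≥5.7).
#7: not dominated.
#8: dominated by #7 (start delay 3≤11, experience 19≥15, interview score 9.0≥7.0).
#9: dominated by #6 (start delay 3≤8, experience 10≥3, interview score 5.7≥4.7).
#10: not dominated.
#11: not dominated (best start delay).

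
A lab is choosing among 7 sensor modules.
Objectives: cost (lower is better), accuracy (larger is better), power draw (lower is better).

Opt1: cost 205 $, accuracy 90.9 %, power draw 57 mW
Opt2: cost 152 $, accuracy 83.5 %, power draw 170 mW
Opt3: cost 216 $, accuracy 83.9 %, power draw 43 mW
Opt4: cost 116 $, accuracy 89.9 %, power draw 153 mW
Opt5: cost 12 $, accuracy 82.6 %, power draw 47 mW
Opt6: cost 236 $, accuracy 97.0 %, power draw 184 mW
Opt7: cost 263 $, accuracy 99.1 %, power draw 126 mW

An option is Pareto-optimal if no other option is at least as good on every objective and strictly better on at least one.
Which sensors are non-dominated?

Opt1: not dominated.
Opt2: dominated by Opt4 (cost 116≤152, accuracy 89.9≥83.5, power draw 153≤170).
Opt3: not dominated (best power draw).
Opt4: not dominated.
Opt5: not dominated (best cost).
Opt6: not dominated.
Opt7: not dominated (best accuracy).

Opt1, Opt3, Opt4, Opt5, Opt6, Opt7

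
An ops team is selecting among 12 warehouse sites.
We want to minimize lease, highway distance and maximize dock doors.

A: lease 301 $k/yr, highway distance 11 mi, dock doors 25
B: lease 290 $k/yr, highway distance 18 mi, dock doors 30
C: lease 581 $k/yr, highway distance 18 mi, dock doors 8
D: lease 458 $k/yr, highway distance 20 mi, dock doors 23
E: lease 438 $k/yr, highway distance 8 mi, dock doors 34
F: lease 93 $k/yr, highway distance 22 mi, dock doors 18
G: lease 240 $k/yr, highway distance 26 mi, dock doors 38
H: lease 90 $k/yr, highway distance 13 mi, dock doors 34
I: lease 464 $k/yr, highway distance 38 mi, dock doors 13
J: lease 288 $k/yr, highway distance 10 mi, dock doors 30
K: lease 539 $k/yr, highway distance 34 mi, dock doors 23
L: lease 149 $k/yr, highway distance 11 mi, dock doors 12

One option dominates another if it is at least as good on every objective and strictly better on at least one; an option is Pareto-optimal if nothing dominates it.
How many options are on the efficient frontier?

5

A: dominated by J (lease 288≤301, highway distance 10≤11, dock doors 30≥25).
B: dominated by H (lease 90≤290, highway distance 13≤18, dock doors 34≥30).
C: dominated by A (lease 301≤581, highway distance 11≤18, dock doors 25≥8).
D: dominated by A (lease 301≤458, highway distance 11≤20, dock doors 25≥23).
E: not dominated (best highway distance).
F: dominated by H (lease 90≤93, highway distance 13≤22, dock doors 34≥18).
G: not dominated (best dock doors).
H: not dominated (best lease).
I: dominated by A (lease 301≤464, highway distance 11≤38, dock doors 25≥13).
J: not dominated.
K: dominated by A (lease 301≤539, highway distance 11≤34, dock doors 25≥23).
L: not dominated.
Pareto-optimal: E, G, H, J, L → 5.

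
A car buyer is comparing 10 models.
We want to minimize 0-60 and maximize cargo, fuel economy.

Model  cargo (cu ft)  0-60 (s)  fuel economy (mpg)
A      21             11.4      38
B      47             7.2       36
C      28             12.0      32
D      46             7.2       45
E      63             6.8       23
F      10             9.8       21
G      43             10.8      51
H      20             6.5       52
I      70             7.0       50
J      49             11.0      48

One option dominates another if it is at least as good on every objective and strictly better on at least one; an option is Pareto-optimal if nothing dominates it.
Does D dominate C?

D vs C: cargo 46≥28, 0-60 7.2≤12.0, fuel economy 45≥32 — D is at least as good on every objective with at least one strict improvement.

Yes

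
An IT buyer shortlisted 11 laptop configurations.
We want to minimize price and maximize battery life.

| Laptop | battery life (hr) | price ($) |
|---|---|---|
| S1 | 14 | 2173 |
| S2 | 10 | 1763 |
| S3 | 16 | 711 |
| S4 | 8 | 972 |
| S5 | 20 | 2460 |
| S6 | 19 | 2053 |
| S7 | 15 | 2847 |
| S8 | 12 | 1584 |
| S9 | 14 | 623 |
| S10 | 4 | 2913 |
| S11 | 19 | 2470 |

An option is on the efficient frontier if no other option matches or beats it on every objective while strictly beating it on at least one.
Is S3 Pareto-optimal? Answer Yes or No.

Yes

S1: worse on battery life (14 vs 16).
S2: worse on battery life (10 vs 16).
S4: worse on battery life (8 vs 16).
S5: worse on price (2460 vs 711).
S6: worse on price (2053 vs 711).
S7: worse on battery life (15 vs 16).
S8: worse on battery life (12 vs 16).
S9: worse on battery life (14 vs 16).
S10: worse on battery life (4 vs 16).
S11: worse on price (2470 vs 711).
No option is at least as good as S3 on every objective and strictly better on one.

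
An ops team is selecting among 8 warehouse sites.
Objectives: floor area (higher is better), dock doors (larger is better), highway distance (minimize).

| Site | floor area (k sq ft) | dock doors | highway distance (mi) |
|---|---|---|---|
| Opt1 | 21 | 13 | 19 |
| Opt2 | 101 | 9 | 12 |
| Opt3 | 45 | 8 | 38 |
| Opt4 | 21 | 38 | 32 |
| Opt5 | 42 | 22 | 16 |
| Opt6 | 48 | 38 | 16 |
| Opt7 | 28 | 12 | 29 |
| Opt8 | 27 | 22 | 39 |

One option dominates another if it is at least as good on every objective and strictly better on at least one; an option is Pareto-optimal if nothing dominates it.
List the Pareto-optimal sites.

Opt2, Opt6

Opt1: dominated by Opt5 (floor area 42≥21, dock doors 22≥13, highway distance 16≤19).
Opt2: not dominated (best floor area).
Opt3: dominated by Opt2 (floor area 101≥45, dock doors 9≥8, highway distance 12≤38).
Opt4: dominated by Opt6 (floor area 48≥21, dock doors 38≥38, highway distance 16≤32).
Opt5: dominated by Opt6 (floor area 48≥42, dock doors 38≥22, highway distance 16≤16).
Opt6: not dominated.
Opt7: dominated by Opt5 (floor area 42≥28, dock doors 22≥12, highway distance 16≤29).
Opt8: dominated by Opt5 (floor area 42≥27, dock doors 22≥22, highway distance 16≤39).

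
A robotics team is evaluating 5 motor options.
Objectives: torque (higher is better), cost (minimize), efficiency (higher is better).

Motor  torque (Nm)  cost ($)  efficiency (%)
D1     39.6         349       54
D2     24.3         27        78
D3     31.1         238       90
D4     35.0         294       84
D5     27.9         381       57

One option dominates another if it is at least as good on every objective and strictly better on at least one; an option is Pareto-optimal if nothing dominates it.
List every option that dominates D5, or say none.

D3: torque 31.1≥27.9, cost 238≤381, efficiency 90≥57 — dominates D5.
D4: torque 35.0≥27.9, cost 294≤381, efficiency 84≥57 — dominates D5.
Others (D1, D2) are each worse than D5 on at least one objective.

D3, D4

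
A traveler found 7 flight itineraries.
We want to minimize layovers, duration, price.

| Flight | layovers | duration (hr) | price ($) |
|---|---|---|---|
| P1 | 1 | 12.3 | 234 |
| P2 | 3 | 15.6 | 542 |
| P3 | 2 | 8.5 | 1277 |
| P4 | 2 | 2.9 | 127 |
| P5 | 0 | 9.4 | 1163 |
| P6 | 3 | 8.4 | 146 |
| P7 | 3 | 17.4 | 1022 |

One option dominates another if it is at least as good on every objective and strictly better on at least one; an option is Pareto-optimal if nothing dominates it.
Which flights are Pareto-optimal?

P1: not dominated.
P2: dominated by P1 (layovers 1≤3, duration 12.3≤15.6, price 234≤542).
P3: dominated by P4 (layovers 2≤2, duration 2.9≤8.5, price 127≤1277).
P4: not dominated (best duration).
P5: not dominated (best layovers).
P6: dominated by P4 (layovers 2≤3, duration 2.9≤8.4, price 127≤146).
P7: dominated by P1 (layovers 1≤3, duration 12.3≤17.4, price 234≤1022).

P1, P4, P5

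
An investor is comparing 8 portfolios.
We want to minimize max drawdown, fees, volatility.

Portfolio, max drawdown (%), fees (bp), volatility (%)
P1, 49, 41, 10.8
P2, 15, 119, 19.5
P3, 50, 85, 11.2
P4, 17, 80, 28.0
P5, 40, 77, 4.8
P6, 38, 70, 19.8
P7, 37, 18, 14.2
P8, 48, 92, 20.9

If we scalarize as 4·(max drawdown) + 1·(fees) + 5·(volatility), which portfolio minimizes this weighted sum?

P1: 4·49 + 1·41 + 5·10.8 = 291.0
P2: 4·15 + 1·119 + 5·19.5 = 276.5
P3: 4·50 + 1·85 + 5·11.2 = 341.0
P4: 4·17 + 1·80 + 5·28.0 = 288.0
P5: 4·40 + 1·77 + 5·4.8 = 261.0
P6: 4·38 + 1·70 + 5·19.8 = 321.0
P7: 4·37 + 1·18 + 5·14.2 = 237.0
P8: 4·48 + 1·92 + 5·20.9 = 388.5
Lowest: P7 at 237.0.

P7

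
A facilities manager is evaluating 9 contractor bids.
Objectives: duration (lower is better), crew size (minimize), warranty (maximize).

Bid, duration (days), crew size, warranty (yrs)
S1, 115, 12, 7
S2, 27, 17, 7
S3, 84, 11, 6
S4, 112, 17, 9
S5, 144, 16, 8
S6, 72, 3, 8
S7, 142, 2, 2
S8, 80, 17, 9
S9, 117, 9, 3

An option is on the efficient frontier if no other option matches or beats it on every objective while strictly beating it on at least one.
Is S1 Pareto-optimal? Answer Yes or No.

No

S6 vs S1: duration 72≤115, crew size 3≤12, warranty 8≥7 — S6 is at least as good on every objective and strictly better on at least one, so S6 dominates S1.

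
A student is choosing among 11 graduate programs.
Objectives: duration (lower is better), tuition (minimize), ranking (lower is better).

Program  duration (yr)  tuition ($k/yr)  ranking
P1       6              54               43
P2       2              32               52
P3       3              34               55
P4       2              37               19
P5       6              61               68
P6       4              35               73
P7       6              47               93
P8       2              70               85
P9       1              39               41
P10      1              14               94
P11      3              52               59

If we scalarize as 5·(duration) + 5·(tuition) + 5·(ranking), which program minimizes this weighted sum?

P1: 5·6 + 5·54 + 5·43 = 515
P2: 5·2 + 5·32 + 5·52 = 430
P3: 5·3 + 5·34 + 5·55 = 460
P4: 5·2 + 5·37 + 5·19 = 290
P5: 5·6 + 5·61 + 5·68 = 675
P6: 5·4 + 5·35 + 5·73 = 560
P7: 5·6 + 5·47 + 5·93 = 730
P8: 5·2 + 5·70 + 5·85 = 785
P9: 5·1 + 5·39 + 5·41 = 405
P10: 5·1 + 5·14 + 5·94 = 545
P11: 5·3 + 5·52 + 5·59 = 570
Lowest: P4 at 290.

P4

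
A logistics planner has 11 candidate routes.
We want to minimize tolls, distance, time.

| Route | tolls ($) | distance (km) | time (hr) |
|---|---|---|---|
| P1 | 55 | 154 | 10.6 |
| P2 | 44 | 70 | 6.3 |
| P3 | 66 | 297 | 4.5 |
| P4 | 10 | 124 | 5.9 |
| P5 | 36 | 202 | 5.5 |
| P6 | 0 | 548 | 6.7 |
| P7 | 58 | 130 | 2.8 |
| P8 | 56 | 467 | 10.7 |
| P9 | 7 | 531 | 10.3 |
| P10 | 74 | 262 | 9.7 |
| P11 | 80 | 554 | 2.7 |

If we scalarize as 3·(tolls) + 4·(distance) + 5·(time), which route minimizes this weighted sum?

P2

P1: 3·55 + 4·154 + 5·10.6 = 834.0
P2: 3·44 + 4·70 + 5·6.3 = 443.5
P3: 3·66 + 4·297 + 5·4.5 = 1408.5
P4: 3·10 + 4·124 + 5·5.9 = 555.5
P5: 3·36 + 4·202 + 5·5.5 = 943.5
P6: 3·0 + 4·548 + 5·6.7 = 2225.5
P7: 3·58 + 4·130 + 5·2.8 = 708.0
P8: 3·56 + 4·467 + 5·10.7 = 2089.5
P9: 3·7 + 4·531 + 5·10.3 = 2196.5
P10: 3·74 + 4·262 + 5·9.7 = 1318.5
P11: 3·80 + 4·554 + 5·2.7 = 2469.5
Lowest: P2 at 443.5.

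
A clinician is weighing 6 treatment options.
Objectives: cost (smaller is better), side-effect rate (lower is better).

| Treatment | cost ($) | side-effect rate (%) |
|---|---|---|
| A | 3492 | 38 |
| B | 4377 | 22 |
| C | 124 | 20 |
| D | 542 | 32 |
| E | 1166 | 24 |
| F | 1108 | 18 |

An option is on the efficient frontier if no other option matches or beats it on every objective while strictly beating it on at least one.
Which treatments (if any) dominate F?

A: worse on cost (3492 vs 1108).
B: worse on cost (4377 vs 1108).
C: worse on side-effect rate (20 vs 18).
D: worse on side-effect rate (32 vs 18).
E: worse on cost (1166 vs 1108).
No option dominates F.

none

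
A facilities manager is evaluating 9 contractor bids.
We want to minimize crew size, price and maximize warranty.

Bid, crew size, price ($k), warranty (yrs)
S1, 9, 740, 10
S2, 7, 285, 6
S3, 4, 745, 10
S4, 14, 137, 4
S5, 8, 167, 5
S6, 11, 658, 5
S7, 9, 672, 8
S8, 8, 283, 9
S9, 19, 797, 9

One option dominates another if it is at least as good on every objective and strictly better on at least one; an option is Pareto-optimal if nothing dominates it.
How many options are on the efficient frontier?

S1: not dominated.
S2: not dominated.
S3: not dominated (best crew size).
S4: not dominated (best price).
S5: not dominated.
S6: dominated by S2 (crew size 7≤11, price 285≤658, warranty 6≥5).
S7: dominated by S8 (crew size 8≤9, price 283≤672, warranty 9≥8).
S8: not dominated.
S9: dominated by S1 (crew size 9≤19, price 740≤797, warranty 10≥9).
Pareto-optimal: S1, S2, S3, S4, S5, S8 → 6.

6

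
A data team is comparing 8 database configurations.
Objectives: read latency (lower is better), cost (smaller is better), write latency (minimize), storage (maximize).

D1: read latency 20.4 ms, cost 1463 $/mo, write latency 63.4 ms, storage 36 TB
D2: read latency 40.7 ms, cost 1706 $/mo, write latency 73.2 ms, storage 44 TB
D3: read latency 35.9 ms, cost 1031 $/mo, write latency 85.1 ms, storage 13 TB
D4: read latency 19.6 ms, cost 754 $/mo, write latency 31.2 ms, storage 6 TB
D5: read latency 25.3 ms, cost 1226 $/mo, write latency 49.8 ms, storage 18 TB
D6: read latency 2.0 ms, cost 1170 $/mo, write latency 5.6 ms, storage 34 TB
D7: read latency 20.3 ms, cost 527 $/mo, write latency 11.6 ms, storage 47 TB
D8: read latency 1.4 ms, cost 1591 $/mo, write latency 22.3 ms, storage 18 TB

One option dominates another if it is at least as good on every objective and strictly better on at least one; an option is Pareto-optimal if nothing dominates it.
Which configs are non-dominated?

D1: dominated by D7 (read latency 20.3≤20.4, cost 527≤1463, write latency 11.6≤63.4, storage 47≥36).
D2: dominated by D7 (read latency 20.3≤40.7, cost 527≤1706, write latency 11.6≤73.2, storage 47≥44).
D3: dominated by D7 (read latency 20.3≤35.9, cost 527≤1031, write latency 11.6≤85.1, storage 47≥13).
D4: not dominated.
D5: dominated by D6 (read latency 2.0≤25.3, cost 1170≤1226, write latency 5.6≤49.8, storage 34≥18).
D6: not dominated (best write latency).
D7: not dominated (best cost).
D8: not dominated (best read latency).

D4, D6, D7, D8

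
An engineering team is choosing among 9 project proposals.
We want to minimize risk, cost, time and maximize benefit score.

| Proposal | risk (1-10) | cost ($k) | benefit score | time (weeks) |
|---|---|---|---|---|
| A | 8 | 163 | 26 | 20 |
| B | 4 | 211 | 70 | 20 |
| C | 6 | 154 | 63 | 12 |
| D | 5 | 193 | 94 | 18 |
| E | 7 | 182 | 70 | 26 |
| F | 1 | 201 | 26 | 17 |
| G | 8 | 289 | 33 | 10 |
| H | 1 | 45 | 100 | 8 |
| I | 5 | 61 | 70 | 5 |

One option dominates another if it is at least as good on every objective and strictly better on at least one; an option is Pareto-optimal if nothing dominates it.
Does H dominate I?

H vs I: H is worse on time (8 vs 5), so it does not dominate I.

No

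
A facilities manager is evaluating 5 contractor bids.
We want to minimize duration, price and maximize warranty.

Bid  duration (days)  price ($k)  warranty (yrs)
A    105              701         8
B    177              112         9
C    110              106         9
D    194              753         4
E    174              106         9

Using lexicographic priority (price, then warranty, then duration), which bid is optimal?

C

First minimize price: best is 106, kept {C, E}.
Then maximize warranty: best is 9, kept {C, E}.
Then minimize duration: best is 110, kept {C}.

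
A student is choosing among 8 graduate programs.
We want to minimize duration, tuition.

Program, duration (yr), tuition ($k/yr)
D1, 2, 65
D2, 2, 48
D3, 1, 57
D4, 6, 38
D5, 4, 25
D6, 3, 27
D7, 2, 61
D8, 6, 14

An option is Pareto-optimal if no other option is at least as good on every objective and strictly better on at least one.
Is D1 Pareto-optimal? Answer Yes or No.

D2 vs D1: duration 2≤2, tuition 48≤65 — D2 is at least as good on every objective and strictly better on at least one, so D2 dominates D1.

No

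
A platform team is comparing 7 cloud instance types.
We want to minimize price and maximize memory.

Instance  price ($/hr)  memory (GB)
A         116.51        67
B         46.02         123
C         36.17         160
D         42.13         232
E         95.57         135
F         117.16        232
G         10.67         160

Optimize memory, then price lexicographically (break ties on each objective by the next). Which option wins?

D

First maximize memory: best is 232, kept {D, F}.
Then minimize price: best is 42.13, kept {D}.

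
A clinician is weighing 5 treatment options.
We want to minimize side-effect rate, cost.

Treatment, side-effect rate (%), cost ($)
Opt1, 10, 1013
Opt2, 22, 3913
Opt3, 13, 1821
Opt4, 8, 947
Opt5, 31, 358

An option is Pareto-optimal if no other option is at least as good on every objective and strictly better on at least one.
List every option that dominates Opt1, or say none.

Opt4

Opt4: side-effect rate 8≤10, cost 947≤1013 — dominates Opt1.
Others (Opt2, Opt3, Opt5) are each worse than Opt1 on at least one objective.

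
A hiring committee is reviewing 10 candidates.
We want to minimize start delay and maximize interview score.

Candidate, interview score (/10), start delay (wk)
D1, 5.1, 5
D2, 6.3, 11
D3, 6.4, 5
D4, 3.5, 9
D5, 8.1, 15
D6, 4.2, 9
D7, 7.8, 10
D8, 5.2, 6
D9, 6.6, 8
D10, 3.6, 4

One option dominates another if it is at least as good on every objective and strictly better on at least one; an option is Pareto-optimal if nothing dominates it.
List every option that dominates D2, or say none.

D3: interview score 6.4≥6.3, start delay 5≤11 — dominates D2.
D7: interview score 7.8≥6.3, start delay 10≤11 — dominates D2.
D9: interview score 6.6≥6.3, start delay 8≤11 — dominates D2.
Others (D1, D4, D5, D6, D8, D10) are each worse than D2 on at least one objective.

D3, D7, D9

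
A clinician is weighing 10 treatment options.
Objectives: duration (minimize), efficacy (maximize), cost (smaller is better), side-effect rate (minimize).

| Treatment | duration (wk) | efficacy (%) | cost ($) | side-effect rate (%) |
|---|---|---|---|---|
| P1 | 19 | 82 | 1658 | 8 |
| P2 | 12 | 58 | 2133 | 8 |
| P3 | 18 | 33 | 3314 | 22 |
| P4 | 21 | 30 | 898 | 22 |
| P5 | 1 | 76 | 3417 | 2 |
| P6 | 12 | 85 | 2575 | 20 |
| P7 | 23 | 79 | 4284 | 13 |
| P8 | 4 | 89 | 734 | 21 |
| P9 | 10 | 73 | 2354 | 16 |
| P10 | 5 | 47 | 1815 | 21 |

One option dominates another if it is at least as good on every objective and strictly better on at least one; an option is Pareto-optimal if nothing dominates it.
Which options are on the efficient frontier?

P1, P2, P5, P6, P8, P9

P1: not dominated.
P2: not dominated.
P3: dominated by P2 (duration 12≤18, efficacy 58≥33, cost 2133≤3314, side-effect rate 8≤22).
P4: dominated by P8 (duration 4≤21, efficacy 89≥30, cost 734≤898, side-effect rate 21≤22).
P5: not dominated (best duration).
P6: not dominated.
P7: dominated by P1 (duration 19≤23, efficacy 82≥79, cost 1658≤4284, side-effect rate 8≤13).
P8: not dominated (best efficacy).
P9: not dominated.
P10: dominated by P8 (duration 4≤5, efficacy 89≥47, cost 734≤1815, side-effect rate 21≤21).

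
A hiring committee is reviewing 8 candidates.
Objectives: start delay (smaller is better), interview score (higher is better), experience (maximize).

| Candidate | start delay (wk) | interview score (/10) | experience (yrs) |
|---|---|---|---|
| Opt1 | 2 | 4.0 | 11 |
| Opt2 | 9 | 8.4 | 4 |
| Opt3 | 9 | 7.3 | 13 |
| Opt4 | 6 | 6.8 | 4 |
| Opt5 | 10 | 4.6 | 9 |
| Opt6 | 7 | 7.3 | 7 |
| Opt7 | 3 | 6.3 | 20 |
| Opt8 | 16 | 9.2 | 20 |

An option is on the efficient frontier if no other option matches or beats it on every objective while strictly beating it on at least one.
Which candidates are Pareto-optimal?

Opt1, Opt2, Opt3, Opt4, Opt6, Opt7, Opt8

Opt1: not dominated (best start delay).
Opt2: not dominated.
Opt3: not dominated.
Opt4: not dominated.
Opt5: dominated by Opt3 (start delay 9≤10, interview score 7.3≥4.6, experience 13≥9).
Opt6: not dominated.
Opt7: not dominated.
Opt8: not dominated (best interview score).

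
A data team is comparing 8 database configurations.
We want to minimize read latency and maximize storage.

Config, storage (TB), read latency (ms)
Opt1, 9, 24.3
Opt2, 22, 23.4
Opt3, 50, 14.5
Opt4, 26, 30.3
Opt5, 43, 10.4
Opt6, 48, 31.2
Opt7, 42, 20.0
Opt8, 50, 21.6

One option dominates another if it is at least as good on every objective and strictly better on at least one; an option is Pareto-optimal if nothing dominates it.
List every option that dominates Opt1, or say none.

Opt2, Opt3, Opt5, Opt7, Opt8

Opt2: storage 22≥9, read latency 23.4≤24.3 — dominates Opt1.
Opt3: storage 50≥9, read latency 14.5≤24.3 — dominates Opt1.
Opt5: storage 43≥9, read latency 10.4≤24.3 — dominates Opt1.
Opt7: storage 42≥9, read latency 20.0≤24.3 — dominates Opt1.
Opt8: storage 50≥9, read latency 21.6≤24.3 — dominates Opt1.
Others (Opt4, Opt6) are each worse than Opt1 on at least one objective.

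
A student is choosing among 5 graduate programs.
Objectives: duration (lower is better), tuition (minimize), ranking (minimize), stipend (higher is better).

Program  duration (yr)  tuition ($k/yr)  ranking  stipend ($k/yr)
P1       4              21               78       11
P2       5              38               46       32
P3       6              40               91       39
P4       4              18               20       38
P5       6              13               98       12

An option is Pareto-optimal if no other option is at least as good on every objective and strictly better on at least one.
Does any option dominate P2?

Yes

P4 vs P2: duration 4≤5, tuition 18≤38, ranking 20≤46, stipend 38≥32 — P4 is at least as good on every objective and strictly better on at least one, so P4 dominates P2.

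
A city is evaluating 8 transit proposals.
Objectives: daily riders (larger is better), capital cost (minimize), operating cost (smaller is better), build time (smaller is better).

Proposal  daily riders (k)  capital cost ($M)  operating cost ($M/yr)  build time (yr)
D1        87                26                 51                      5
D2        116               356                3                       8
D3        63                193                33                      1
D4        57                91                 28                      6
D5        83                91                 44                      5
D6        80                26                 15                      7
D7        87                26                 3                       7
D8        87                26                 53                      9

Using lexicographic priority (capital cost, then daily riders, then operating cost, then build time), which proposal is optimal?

First minimize capital cost: best is 26, kept {D1, D6, D7, D8}.
Then maximize daily riders: best is 87, kept {D1, D7, D8}.
Then minimize operating cost: best is 3, kept {D7}.

D7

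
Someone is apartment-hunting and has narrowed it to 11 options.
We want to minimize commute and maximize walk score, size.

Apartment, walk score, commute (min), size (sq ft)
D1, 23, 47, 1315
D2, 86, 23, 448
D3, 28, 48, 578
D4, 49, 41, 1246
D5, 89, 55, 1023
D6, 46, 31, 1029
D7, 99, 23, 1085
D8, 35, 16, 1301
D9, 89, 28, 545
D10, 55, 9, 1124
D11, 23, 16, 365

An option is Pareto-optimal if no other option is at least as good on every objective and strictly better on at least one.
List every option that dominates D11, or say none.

D8, D10

D8: walk score 35≥23, commute 16≤16, size 1301≥365 — dominates D11.
D10: walk score 55≥23, commute 9≤16, size 1124≥365 — dominates D11.
Others (D1, D2, D3, D4, D5, D6, D7, D9) are each worse than D11 on at least one objective.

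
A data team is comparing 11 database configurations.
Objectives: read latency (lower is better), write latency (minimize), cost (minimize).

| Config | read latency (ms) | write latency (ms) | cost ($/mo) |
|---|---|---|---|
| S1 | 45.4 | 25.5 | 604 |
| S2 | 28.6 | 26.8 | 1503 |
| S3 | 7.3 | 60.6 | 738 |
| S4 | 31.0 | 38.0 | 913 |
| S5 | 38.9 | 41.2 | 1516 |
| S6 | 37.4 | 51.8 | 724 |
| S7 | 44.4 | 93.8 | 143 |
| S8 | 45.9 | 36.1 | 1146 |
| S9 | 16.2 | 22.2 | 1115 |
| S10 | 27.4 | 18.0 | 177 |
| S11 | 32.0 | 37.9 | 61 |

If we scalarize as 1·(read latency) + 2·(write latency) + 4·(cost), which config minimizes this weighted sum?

S11

S1: 1·45.4 + 2·25.5 + 4·604 = 2512.4
S2: 1·28.6 + 2·26.8 + 4·1503 = 6094.2
S3: 1·7.3 + 2·60.6 + 4·738 = 3080.5
S4: 1·31.0 + 2·38.0 + 4·913 = 3759.0
S5: 1·38.9 + 2·41.2 + 4·1516 = 6185.3
S6: 1·37.4 + 2·51.8 + 4·724 = 3037.0
S7: 1·44.4 + 2·93.8 + 4·143 = 804.0
S8: 1·45.9 + 2·36.1 + 4·1146 = 4702.1
S9: 1·16.2 + 2·22.2 + 4·1115 = 4520.6
S10: 1·27.4 + 2·18.0 + 4·177 = 771.4
S11: 1·32.0 + 2·37.9 + 4·61 = 351.8
Lowest: S11 at 351.8.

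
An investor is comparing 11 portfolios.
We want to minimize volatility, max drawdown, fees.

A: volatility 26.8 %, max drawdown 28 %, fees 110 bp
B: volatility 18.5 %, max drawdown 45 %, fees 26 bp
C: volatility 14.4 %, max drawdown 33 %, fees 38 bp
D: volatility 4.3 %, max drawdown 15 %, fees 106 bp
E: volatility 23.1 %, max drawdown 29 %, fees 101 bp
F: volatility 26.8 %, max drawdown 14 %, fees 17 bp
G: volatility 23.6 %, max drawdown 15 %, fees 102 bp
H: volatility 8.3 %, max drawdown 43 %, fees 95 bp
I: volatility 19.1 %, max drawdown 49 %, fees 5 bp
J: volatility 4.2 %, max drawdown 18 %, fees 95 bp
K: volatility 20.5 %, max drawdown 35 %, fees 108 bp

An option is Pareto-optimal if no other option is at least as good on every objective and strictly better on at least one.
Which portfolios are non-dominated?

B, C, D, F, G, I, J

A: dominated by D (volatility 4.3≤26.8, max drawdown 15≤28, fees 106≤110).
B: not dominated.
C: not dominated.
D: not dominated.
E: dominated by J (volatility 4.2≤23.1, max drawdown 18≤29, fees 95≤101).
F: not dominated (best max drawdown).
G: not dominated.
H: dominated by J (volatility 4.2≤8.3, max drawdown 18≤43, fees 95≤95).
I: not dominated (best fees).
J: not dominated (best volatility).
K: dominated by C (volatility 14.4≤20.5, max drawdown 33≤35, fees 38≤108).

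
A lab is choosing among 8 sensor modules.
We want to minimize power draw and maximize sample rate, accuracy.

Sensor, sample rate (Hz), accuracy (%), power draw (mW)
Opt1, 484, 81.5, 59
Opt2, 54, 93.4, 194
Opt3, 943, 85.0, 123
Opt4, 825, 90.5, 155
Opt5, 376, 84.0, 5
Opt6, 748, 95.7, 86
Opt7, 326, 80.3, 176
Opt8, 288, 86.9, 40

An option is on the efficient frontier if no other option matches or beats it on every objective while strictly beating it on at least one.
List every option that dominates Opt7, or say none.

Opt1: sample rate 484≥326, accuracy 81.5≥80.3, power draw 59≤176 — dominates Opt7.
Opt3: sample rate 943≥326, accuracy 85.0≥80.3, power draw 123≤176 — dominates Opt7.
Opt4: sample rate 825≥326, accuracy 90.5≥80.3, power draw 155≤176 — dominates Opt7.
Opt5: sample rate 376≥326, accuracy 84.0≥80.3, power draw 5≤176 — dominates Opt7.
Opt6: sample rate 748≥326, accuracy 95.7≥80.3, power draw 86≤176 — dominates Opt7.
Others (Opt2, Opt8) are each worse than Opt7 on at least one objective.

Opt1, Opt3, Opt4, Opt5, Opt6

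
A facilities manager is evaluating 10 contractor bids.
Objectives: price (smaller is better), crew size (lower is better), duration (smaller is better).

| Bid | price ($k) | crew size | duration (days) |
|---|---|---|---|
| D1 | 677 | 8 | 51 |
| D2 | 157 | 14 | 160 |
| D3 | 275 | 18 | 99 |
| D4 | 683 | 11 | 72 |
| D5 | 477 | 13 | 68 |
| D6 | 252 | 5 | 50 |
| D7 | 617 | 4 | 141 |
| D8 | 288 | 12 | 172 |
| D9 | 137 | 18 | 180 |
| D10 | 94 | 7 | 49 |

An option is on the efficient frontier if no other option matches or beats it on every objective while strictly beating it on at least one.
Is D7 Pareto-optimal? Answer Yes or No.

D1: worse on price (677 vs 617).
D2: worse on crew size (14 vs 4).
D3: worse on crew size (18 vs 4).
D4: worse on price (683 vs 617).
D5: worse on crew size (13 vs 4).
D6: worse on crew size (5 vs 4).
D8: worse on crew size (12 vs 4).
D9: worse on crew size (18 vs 4).
D10: worse on crew size (7 vs 4).
No option is at least as good as D7 on every objective and strictly better on one.

Yes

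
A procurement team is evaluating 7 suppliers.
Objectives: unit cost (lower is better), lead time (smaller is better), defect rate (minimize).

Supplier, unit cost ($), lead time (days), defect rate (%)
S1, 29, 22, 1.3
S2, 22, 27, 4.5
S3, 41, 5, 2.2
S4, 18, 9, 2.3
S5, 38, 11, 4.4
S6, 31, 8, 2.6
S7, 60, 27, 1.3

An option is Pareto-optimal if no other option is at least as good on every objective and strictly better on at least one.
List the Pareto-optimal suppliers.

S1: not dominated.
S2: dominated by S4 (unit cost 18≤22, lead time 9≤27, defect rate 2.3≤4.5).
S3: not dominated (best lead time).
S4: not dominated (best unit cost).
S5: dominated by S4 (unit cost 18≤38, lead time 9≤11, defect rate 2.3≤4.4).
S6: not dominated.
S7: dominated by S1 (unit cost 29≤60, lead time 22≤27, defect rate 1.3≤1.3).

S1, S3, S4, S6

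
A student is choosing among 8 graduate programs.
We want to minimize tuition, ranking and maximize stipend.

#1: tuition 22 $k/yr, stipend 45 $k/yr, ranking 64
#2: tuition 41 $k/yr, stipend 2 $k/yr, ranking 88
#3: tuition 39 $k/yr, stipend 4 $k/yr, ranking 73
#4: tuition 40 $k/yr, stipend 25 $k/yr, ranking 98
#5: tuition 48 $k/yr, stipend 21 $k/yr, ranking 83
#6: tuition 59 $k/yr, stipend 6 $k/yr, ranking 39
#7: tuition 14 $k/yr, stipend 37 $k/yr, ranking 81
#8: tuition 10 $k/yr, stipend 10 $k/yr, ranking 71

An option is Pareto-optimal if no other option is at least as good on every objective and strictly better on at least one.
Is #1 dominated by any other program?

No

#2: worse on tuition (41 vs 22).
#3: worse on tuition (39 vs 22).
#4: worse on tuition (40 vs 22).
#5: worse on tuition (48 vs 22).
#6: worse on tuition (59 vs 22).
#7: worse on stipend (37 vs 45).
#8: worse on stipend (10 vs 45).
No option is at least as good as #1 on every objective and strictly better on one.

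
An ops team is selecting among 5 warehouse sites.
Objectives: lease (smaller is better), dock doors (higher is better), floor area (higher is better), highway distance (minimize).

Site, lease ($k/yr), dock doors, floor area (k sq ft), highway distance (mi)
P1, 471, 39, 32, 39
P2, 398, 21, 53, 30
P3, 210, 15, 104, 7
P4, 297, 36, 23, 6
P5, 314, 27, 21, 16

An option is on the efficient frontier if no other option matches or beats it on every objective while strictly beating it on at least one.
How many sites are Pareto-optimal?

P1: not dominated (best dock doors).
P2: not dominated.
P3: not dominated (best lease).
P4: not dominated (best highway distance).
P5: dominated by P4 (lease 297≤314, dock doors 36≥27, floor area 23≥21, highway distance 6≤16).
Pareto-optimal: P1, P2, P3, P4 → 4.

4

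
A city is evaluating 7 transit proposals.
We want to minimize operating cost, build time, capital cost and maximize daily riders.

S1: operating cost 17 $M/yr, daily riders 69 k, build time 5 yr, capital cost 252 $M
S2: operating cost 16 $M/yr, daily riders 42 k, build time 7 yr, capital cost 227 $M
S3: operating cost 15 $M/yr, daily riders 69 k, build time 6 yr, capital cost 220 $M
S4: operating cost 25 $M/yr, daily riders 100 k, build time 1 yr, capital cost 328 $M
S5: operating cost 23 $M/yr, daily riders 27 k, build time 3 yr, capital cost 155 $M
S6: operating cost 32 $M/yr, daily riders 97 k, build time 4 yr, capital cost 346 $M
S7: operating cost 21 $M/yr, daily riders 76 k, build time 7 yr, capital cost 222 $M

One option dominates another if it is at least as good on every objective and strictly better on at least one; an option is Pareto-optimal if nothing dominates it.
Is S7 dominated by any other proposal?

No

S1: worse on daily riders (69 vs 76).
S2: worse on daily riders (42 vs 76).
S3: worse on daily riders (69 vs 76).
S4: worse on operating cost (25 vs 21).
S5: worse on operating cost (23 vs 21).
S6: worse on operating cost (32 vs 21).
No option is at least as good as S7 on every objective and strictly better on one.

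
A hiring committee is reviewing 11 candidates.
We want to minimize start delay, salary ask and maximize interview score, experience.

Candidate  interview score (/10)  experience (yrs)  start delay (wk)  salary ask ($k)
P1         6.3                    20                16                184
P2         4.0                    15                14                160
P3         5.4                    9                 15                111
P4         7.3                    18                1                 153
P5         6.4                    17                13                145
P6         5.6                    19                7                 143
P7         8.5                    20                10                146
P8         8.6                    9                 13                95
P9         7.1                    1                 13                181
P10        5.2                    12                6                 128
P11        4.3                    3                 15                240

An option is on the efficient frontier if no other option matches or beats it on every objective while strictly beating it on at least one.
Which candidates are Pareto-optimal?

P4, P5, P6, P7, P8, P10

P1: dominated by P7 (interview score 8.5≥6.3, experience 20≥20, start delay 10≤16, salary ask 146≤184).
P2: dominated by P4 (interview score 7.3≥4.0, experience 18≥15, start delay 1≤14, salary ask 153≤160).
P3: dominated by P8 (interview score 8.6≥5.4, experience 9≥9, start delay 13≤15, salary ask 95≤111).
P4: not dominated (best start delay).
P5: not dominated.
P6: not dominated.
P7: not dominated.
P8: not dominated (best interview score).
P9: dominated by P4 (interview score 7.3≥7.1, experience 18≥1, start delay 1≤13, salary ask 153≤181).
P10: not dominated.
P11: dominated by P3 (interview score 5.4≥4.3, experience 9≥3, start delay 15≤15, salary ask 111≤240).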